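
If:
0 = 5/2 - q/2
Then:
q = 5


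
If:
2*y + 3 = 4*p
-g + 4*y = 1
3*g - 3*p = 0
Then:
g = 1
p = 1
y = 1/2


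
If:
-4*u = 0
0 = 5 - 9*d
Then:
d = 5/9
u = 0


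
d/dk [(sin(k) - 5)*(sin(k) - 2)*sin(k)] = (3*sin(k)^2 - 14*sin(k) + 10)*cos(k)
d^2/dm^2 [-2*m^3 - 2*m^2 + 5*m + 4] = -12*m - 4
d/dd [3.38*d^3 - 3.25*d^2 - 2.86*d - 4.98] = 10.14*d^2 - 6.5*d - 2.86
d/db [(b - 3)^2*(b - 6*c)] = 3*(b - 3)*(b - 4*c - 1)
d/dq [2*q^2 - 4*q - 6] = 4*q - 4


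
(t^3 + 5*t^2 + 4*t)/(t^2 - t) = (t^2 + 5*t + 4)/(t - 1)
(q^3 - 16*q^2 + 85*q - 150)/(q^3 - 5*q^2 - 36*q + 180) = (q - 5)/(q + 6)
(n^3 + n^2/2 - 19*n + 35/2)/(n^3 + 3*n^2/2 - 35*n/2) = (n - 1)/n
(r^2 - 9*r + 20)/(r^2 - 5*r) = (r - 4)/r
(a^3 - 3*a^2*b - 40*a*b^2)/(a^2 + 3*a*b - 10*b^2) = a*(a - 8*b)/(a - 2*b)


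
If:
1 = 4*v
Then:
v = 1/4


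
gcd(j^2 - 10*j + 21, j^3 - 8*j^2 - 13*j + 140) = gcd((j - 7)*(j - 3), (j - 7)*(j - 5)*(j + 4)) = j - 7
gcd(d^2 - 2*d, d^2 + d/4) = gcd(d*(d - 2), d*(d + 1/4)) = d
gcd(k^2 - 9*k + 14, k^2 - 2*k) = k - 2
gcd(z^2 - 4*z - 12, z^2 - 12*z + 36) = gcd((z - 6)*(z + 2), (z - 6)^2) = z - 6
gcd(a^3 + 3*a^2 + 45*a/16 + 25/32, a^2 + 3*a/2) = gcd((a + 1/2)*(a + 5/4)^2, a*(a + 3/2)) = 1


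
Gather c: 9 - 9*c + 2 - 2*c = 11 - 11*c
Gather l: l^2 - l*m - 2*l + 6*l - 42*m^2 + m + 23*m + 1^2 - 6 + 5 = l^2 + l*(4 - m) - 42*m^2 + 24*m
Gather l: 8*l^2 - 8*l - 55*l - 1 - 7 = 8*l^2 - 63*l - 8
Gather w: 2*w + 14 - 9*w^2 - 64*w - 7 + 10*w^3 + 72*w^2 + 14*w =10*w^3 + 63*w^2 - 48*w + 7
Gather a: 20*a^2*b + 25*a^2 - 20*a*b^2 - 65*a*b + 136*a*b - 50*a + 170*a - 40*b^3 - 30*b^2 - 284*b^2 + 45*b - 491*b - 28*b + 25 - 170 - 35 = a^2*(20*b + 25) + a*(-20*b^2 + 71*b + 120) - 40*b^3 - 314*b^2 - 474*b - 180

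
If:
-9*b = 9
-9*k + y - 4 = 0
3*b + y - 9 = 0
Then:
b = -1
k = 8/9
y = 12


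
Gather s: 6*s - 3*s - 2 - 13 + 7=3*s - 8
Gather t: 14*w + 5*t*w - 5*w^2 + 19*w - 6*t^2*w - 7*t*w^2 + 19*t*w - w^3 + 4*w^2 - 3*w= -6*t^2*w + t*(-7*w^2 + 24*w) - w^3 - w^2 + 30*w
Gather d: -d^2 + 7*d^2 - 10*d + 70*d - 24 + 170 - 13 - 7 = 6*d^2 + 60*d + 126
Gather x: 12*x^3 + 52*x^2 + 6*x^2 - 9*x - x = 12*x^3 + 58*x^2 - 10*x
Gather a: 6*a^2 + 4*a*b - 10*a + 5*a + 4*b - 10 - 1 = 6*a^2 + a*(4*b - 5) + 4*b - 11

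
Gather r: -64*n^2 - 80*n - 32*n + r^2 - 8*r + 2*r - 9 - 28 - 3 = -64*n^2 - 112*n + r^2 - 6*r - 40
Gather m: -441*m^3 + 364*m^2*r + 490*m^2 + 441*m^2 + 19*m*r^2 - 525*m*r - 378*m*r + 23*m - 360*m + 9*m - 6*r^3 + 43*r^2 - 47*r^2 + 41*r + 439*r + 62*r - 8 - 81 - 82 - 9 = -441*m^3 + m^2*(364*r + 931) + m*(19*r^2 - 903*r - 328) - 6*r^3 - 4*r^2 + 542*r - 180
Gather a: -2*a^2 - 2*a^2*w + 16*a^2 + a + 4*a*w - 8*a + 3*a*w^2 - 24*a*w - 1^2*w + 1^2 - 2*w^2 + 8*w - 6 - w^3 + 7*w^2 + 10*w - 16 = a^2*(14 - 2*w) + a*(3*w^2 - 20*w - 7) - w^3 + 5*w^2 + 17*w - 21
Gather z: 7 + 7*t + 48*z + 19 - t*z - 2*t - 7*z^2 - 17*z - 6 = 5*t - 7*z^2 + z*(31 - t) + 20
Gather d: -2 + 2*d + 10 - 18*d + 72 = 80 - 16*d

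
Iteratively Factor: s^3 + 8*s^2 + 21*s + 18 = (s + 3)*(s^2 + 5*s + 6) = (s + 3)^2*(s + 2)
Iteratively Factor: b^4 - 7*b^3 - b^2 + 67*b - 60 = (b + 3)*(b^3 - 10*b^2 + 29*b - 20) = (b - 1)*(b + 3)*(b^2 - 9*b + 20) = (b - 4)*(b - 1)*(b + 3)*(b - 5)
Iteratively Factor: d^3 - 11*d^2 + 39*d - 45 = (d - 3)*(d^2 - 8*d + 15) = (d - 3)^2*(d - 5)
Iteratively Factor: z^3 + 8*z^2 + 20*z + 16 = (z + 2)*(z^2 + 6*z + 8) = (z + 2)^2*(z + 4)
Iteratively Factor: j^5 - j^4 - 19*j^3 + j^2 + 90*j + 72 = (j - 3)*(j^4 + 2*j^3 - 13*j^2 - 38*j - 24) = (j - 3)*(j + 2)*(j^3 - 13*j - 12) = (j - 4)*(j - 3)*(j + 2)*(j^2 + 4*j + 3) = (j - 4)*(j - 3)*(j + 2)*(j + 3)*(j + 1)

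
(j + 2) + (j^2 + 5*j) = j^2 + 6*j + 2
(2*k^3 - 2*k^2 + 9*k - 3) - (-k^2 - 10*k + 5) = 2*k^3 - k^2 + 19*k - 8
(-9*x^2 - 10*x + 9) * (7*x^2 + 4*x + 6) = -63*x^4 - 106*x^3 - 31*x^2 - 24*x + 54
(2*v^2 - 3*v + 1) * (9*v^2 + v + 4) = 18*v^4 - 25*v^3 + 14*v^2 - 11*v + 4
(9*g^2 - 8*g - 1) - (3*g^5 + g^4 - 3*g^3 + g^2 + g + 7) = -3*g^5 - g^4 + 3*g^3 + 8*g^2 - 9*g - 8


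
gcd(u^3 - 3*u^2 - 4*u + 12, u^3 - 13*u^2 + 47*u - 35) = 1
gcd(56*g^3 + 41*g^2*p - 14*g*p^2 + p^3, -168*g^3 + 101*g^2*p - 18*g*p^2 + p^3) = 56*g^2 - 15*g*p + p^2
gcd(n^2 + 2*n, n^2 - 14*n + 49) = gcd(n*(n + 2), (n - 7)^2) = 1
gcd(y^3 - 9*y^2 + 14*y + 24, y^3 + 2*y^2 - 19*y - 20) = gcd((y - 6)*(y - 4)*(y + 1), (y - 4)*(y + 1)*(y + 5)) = y^2 - 3*y - 4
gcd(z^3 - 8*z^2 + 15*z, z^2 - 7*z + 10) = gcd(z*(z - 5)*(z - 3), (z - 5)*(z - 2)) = z - 5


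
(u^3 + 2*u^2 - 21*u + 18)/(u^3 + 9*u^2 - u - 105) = (u^2 + 5*u - 6)/(u^2 + 12*u + 35)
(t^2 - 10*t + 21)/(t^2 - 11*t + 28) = (t - 3)/(t - 4)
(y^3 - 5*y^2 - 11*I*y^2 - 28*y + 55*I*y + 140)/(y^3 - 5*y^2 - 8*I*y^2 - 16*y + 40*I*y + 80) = (y - 7*I)/(y - 4*I)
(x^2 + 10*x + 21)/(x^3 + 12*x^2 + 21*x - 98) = (x + 3)/(x^2 + 5*x - 14)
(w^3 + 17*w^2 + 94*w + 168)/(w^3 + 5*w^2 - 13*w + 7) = (w^2 + 10*w + 24)/(w^2 - 2*w + 1)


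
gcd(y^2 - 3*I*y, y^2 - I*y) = y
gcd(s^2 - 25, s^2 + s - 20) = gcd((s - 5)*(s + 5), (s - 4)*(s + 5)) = s + 5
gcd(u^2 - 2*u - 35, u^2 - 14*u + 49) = u - 7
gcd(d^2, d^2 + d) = d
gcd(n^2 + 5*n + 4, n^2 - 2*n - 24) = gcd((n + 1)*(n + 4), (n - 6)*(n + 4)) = n + 4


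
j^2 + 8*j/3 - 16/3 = (j - 4/3)*(j + 4)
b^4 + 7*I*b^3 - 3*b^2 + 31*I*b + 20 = (b - I)^2*(b + 4*I)*(b + 5*I)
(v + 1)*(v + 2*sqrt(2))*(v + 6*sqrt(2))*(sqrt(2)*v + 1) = sqrt(2)*v^4 + sqrt(2)*v^3 + 17*v^3 + 17*v^2 + 32*sqrt(2)*v^2 + 24*v + 32*sqrt(2)*v + 24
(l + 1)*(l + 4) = l^2 + 5*l + 4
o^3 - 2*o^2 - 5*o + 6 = (o - 3)*(o - 1)*(o + 2)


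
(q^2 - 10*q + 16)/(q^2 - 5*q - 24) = (q - 2)/(q + 3)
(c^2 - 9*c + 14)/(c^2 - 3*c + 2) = (c - 7)/(c - 1)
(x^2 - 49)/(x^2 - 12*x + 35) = (x + 7)/(x - 5)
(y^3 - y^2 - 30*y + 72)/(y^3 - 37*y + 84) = (y + 6)/(y + 7)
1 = 1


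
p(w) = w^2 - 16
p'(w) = 2*w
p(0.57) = -15.68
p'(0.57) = 1.14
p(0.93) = -15.14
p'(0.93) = 1.86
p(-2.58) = -9.34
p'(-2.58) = -5.16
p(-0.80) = -15.36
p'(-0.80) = -1.60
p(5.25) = 11.56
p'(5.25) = 10.50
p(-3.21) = -5.70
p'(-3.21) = -6.42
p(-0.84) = -15.29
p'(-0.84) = -1.68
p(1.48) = -13.81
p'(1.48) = 2.96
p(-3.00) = -7.00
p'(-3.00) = -6.00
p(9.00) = 65.00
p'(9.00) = 18.00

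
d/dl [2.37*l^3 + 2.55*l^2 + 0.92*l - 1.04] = 7.11*l^2 + 5.1*l + 0.92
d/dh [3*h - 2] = 3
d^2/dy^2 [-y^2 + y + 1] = -2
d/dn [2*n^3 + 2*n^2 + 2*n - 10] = 6*n^2 + 4*n + 2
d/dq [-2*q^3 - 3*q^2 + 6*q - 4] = -6*q^2 - 6*q + 6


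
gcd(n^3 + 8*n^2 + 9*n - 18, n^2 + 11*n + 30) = n + 6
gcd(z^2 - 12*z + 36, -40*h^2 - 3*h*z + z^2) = 1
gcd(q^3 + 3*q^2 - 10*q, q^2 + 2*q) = q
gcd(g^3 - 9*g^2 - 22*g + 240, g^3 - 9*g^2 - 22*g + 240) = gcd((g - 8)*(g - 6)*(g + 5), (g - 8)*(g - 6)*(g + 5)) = g^3 - 9*g^2 - 22*g + 240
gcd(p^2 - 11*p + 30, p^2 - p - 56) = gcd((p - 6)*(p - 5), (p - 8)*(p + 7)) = 1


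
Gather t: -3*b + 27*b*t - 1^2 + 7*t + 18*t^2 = -3*b + 18*t^2 + t*(27*b + 7) - 1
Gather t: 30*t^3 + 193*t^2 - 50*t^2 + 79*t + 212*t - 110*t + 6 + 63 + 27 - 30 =30*t^3 + 143*t^2 + 181*t + 66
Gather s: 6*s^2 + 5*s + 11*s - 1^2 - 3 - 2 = 6*s^2 + 16*s - 6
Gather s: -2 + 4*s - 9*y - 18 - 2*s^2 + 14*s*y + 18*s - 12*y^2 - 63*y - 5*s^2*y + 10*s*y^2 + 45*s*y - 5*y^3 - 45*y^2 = s^2*(-5*y - 2) + s*(10*y^2 + 59*y + 22) - 5*y^3 - 57*y^2 - 72*y - 20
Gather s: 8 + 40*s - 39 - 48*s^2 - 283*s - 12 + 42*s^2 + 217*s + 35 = -6*s^2 - 26*s - 8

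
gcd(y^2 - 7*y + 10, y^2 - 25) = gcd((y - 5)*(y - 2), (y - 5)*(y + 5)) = y - 5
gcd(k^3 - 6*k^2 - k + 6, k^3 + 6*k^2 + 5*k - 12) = k - 1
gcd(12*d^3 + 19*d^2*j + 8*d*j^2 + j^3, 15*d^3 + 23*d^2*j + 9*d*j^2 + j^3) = 3*d^2 + 4*d*j + j^2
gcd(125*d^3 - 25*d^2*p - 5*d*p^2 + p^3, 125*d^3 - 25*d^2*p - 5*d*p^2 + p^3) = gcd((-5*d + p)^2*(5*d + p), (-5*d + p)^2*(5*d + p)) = 125*d^3 - 25*d^2*p - 5*d*p^2 + p^3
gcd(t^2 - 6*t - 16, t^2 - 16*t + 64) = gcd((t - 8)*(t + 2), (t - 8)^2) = t - 8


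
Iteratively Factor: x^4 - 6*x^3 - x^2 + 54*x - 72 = (x - 2)*(x^3 - 4*x^2 - 9*x + 36) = (x - 4)*(x - 2)*(x^2 - 9) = (x - 4)*(x - 2)*(x + 3)*(x - 3)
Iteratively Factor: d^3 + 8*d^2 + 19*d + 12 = (d + 3)*(d^2 + 5*d + 4) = (d + 1)*(d + 3)*(d + 4)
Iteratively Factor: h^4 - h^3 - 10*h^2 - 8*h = (h + 1)*(h^3 - 2*h^2 - 8*h) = (h - 4)*(h + 1)*(h^2 + 2*h) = (h - 4)*(h + 1)*(h + 2)*(h)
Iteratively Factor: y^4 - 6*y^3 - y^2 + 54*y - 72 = (y - 3)*(y^3 - 3*y^2 - 10*y + 24) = (y - 3)*(y + 3)*(y^2 - 6*y + 8) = (y - 3)*(y - 2)*(y + 3)*(y - 4)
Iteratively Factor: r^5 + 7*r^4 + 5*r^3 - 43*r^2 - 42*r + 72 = (r + 3)*(r^4 + 4*r^3 - 7*r^2 - 22*r + 24) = (r - 2)*(r + 3)*(r^3 + 6*r^2 + 5*r - 12) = (r - 2)*(r - 1)*(r + 3)*(r^2 + 7*r + 12) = (r - 2)*(r - 1)*(r + 3)^2*(r + 4)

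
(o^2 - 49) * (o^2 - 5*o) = o^4 - 5*o^3 - 49*o^2 + 245*o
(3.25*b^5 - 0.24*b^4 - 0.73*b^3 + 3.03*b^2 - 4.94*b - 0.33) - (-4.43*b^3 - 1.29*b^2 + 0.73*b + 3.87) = 3.25*b^5 - 0.24*b^4 + 3.7*b^3 + 4.32*b^2 - 5.67*b - 4.2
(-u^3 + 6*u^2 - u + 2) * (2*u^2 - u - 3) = -2*u^5 + 13*u^4 - 5*u^3 - 13*u^2 + u - 6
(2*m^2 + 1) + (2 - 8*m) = 2*m^2 - 8*m + 3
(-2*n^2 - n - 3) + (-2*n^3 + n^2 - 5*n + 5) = -2*n^3 - n^2 - 6*n + 2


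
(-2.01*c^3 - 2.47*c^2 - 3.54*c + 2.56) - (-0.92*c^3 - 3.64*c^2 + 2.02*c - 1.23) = -1.09*c^3 + 1.17*c^2 - 5.56*c + 3.79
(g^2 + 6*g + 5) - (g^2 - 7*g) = 13*g + 5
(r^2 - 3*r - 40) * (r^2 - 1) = r^4 - 3*r^3 - 41*r^2 + 3*r + 40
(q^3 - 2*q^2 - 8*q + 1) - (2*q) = q^3 - 2*q^2 - 10*q + 1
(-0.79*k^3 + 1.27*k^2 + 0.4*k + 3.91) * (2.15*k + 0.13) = -1.6985*k^4 + 2.6278*k^3 + 1.0251*k^2 + 8.4585*k + 0.5083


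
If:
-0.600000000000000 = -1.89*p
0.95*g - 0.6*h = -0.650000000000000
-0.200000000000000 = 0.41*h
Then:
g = -0.99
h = -0.49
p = 0.32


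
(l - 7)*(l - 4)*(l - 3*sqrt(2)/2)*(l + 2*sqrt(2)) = l^4 - 11*l^3 + sqrt(2)*l^3/2 - 11*sqrt(2)*l^2/2 + 22*l^2 + 14*sqrt(2)*l + 66*l - 168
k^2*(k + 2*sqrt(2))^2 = k^4 + 4*sqrt(2)*k^3 + 8*k^2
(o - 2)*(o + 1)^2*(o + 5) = o^4 + 5*o^3 - 3*o^2 - 17*o - 10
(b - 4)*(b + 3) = b^2 - b - 12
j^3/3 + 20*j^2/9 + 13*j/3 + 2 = (j/3 + 1)*(j + 2/3)*(j + 3)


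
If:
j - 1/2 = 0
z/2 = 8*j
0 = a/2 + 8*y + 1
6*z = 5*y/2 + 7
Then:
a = -1322/5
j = 1/2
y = 82/5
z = 8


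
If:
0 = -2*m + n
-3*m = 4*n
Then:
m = 0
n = 0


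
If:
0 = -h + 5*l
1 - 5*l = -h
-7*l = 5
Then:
No Solution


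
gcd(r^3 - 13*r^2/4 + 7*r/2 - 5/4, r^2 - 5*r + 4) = r - 1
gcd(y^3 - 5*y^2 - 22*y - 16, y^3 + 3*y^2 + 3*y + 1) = y + 1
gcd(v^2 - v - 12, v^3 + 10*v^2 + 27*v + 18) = v + 3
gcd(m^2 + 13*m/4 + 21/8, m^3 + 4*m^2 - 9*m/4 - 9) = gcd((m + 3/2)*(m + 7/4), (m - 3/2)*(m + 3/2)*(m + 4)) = m + 3/2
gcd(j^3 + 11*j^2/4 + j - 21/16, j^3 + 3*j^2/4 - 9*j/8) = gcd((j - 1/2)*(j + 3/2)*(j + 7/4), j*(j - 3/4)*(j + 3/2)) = j + 3/2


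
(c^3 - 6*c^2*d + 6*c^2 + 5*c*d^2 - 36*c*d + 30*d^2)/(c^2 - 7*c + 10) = (c^3 - 6*c^2*d + 6*c^2 + 5*c*d^2 - 36*c*d + 30*d^2)/(c^2 - 7*c + 10)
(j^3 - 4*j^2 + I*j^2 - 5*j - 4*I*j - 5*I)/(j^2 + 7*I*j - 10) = (j^3 + j^2*(-4 + I) - j*(5 + 4*I) - 5*I)/(j^2 + 7*I*j - 10)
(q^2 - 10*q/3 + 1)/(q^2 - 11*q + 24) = (q - 1/3)/(q - 8)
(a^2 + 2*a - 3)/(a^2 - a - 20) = (-a^2 - 2*a + 3)/(-a^2 + a + 20)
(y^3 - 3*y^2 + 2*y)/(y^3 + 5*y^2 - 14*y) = (y - 1)/(y + 7)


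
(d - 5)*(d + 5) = d^2 - 25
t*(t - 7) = t^2 - 7*t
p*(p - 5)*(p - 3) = p^3 - 8*p^2 + 15*p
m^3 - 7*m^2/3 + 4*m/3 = m*(m - 4/3)*(m - 1)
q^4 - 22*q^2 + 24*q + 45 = (q - 3)^2*(q + 1)*(q + 5)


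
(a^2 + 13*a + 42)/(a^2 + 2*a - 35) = (a + 6)/(a - 5)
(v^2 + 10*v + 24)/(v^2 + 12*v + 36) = (v + 4)/(v + 6)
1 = 1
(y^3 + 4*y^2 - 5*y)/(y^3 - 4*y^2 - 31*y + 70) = y*(y - 1)/(y^2 - 9*y + 14)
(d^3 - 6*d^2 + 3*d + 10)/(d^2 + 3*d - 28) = (d^3 - 6*d^2 + 3*d + 10)/(d^2 + 3*d - 28)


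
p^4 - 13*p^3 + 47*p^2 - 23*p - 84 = (p - 7)*(p - 4)*(p - 3)*(p + 1)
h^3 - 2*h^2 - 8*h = h*(h - 4)*(h + 2)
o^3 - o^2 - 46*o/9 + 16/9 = (o - 8/3)*(o - 1/3)*(o + 2)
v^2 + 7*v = v*(v + 7)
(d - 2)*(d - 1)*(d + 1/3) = d^3 - 8*d^2/3 + d + 2/3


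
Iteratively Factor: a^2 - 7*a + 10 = (a - 5)*(a - 2)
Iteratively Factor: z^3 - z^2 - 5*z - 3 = (z + 1)*(z^2 - 2*z - 3) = (z + 1)^2*(z - 3)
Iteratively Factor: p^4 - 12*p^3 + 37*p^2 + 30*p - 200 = (p - 5)*(p^3 - 7*p^2 + 2*p + 40) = (p - 5)*(p - 4)*(p^2 - 3*p - 10) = (p - 5)*(p - 4)*(p + 2)*(p - 5)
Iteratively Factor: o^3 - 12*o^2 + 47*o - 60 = (o - 3)*(o^2 - 9*o + 20) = (o - 5)*(o - 3)*(o - 4)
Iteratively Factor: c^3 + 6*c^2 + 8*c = (c)*(c^2 + 6*c + 8) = c*(c + 2)*(c + 4)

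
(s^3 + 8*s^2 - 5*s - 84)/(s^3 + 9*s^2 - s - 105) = (s + 4)/(s + 5)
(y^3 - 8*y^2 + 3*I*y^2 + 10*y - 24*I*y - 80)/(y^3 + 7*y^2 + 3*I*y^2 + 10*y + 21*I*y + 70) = (y - 8)/(y + 7)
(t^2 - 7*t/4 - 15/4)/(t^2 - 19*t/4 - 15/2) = (t - 3)/(t - 6)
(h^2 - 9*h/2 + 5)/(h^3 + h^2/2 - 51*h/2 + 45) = (h - 2)/(h^2 + 3*h - 18)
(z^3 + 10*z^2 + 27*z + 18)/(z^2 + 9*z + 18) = z + 1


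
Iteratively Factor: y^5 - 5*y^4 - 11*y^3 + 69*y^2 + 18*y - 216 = (y - 3)*(y^4 - 2*y^3 - 17*y^2 + 18*y + 72) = (y - 3)*(y + 2)*(y^3 - 4*y^2 - 9*y + 36) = (y - 3)*(y + 2)*(y + 3)*(y^2 - 7*y + 12) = (y - 4)*(y - 3)*(y + 2)*(y + 3)*(y - 3)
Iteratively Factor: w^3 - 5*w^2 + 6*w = (w)*(w^2 - 5*w + 6) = w*(w - 3)*(w - 2)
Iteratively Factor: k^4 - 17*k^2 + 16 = (k + 1)*(k^3 - k^2 - 16*k + 16) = (k - 4)*(k + 1)*(k^2 + 3*k - 4) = (k - 4)*(k - 1)*(k + 1)*(k + 4)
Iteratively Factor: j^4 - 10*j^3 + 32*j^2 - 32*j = (j)*(j^3 - 10*j^2 + 32*j - 32) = j*(j - 4)*(j^2 - 6*j + 8) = j*(j - 4)^2*(j - 2)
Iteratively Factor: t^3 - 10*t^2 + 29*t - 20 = (t - 4)*(t^2 - 6*t + 5) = (t - 5)*(t - 4)*(t - 1)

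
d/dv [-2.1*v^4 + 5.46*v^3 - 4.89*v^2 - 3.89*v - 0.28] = -8.4*v^3 + 16.38*v^2 - 9.78*v - 3.89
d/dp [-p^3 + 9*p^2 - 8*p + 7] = -3*p^2 + 18*p - 8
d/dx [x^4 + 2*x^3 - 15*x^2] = 2*x*(2*x^2 + 3*x - 15)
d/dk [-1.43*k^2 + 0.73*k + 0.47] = 0.73 - 2.86*k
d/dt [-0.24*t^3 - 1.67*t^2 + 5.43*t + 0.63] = -0.72*t^2 - 3.34*t + 5.43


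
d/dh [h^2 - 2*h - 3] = 2*h - 2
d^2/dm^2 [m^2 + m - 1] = 2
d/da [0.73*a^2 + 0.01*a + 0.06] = 1.46*a + 0.01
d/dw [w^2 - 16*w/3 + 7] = 2*w - 16/3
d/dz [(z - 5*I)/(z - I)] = 4*I/(z - I)^2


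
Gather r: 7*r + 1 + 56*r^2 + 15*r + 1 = 56*r^2 + 22*r + 2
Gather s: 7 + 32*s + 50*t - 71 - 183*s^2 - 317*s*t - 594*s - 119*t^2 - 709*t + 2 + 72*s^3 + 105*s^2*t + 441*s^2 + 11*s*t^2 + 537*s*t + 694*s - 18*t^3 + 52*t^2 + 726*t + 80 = 72*s^3 + s^2*(105*t + 258) + s*(11*t^2 + 220*t + 132) - 18*t^3 - 67*t^2 + 67*t + 18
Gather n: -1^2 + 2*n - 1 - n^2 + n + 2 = -n^2 + 3*n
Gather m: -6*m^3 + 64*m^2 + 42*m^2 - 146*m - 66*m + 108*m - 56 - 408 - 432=-6*m^3 + 106*m^2 - 104*m - 896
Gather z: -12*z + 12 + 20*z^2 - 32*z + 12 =20*z^2 - 44*z + 24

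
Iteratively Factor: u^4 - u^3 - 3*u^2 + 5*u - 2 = (u + 2)*(u^3 - 3*u^2 + 3*u - 1) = (u - 1)*(u + 2)*(u^2 - 2*u + 1) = (u - 1)^2*(u + 2)*(u - 1)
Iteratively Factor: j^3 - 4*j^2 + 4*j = (j - 2)*(j^2 - 2*j) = j*(j - 2)*(j - 2)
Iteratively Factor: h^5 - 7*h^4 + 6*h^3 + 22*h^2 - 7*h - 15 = (h + 1)*(h^4 - 8*h^3 + 14*h^2 + 8*h - 15) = (h - 5)*(h + 1)*(h^3 - 3*h^2 - h + 3) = (h - 5)*(h - 3)*(h + 1)*(h^2 - 1) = (h - 5)*(h - 3)*(h + 1)^2*(h - 1)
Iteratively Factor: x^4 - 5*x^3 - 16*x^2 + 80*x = (x - 5)*(x^3 - 16*x) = x*(x - 5)*(x^2 - 16) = x*(x - 5)*(x + 4)*(x - 4)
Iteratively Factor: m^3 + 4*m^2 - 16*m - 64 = (m + 4)*(m^2 - 16) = (m + 4)^2*(m - 4)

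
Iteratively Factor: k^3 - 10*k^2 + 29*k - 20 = (k - 1)*(k^2 - 9*k + 20) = (k - 5)*(k - 1)*(k - 4)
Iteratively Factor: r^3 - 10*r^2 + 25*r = (r - 5)*(r^2 - 5*r) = (r - 5)^2*(r)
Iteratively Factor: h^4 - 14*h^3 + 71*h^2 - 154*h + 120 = (h - 2)*(h^3 - 12*h^2 + 47*h - 60) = (h - 3)*(h - 2)*(h^2 - 9*h + 20) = (h - 4)*(h - 3)*(h - 2)*(h - 5)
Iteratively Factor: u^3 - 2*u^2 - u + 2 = (u - 2)*(u^2 - 1) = (u - 2)*(u + 1)*(u - 1)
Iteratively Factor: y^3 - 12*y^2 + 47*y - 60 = (y - 5)*(y^2 - 7*y + 12) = (y - 5)*(y - 4)*(y - 3)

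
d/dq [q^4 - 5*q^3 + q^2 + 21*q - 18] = 4*q^3 - 15*q^2 + 2*q + 21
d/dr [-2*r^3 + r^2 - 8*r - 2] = -6*r^2 + 2*r - 8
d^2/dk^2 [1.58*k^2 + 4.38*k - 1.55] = 3.16000000000000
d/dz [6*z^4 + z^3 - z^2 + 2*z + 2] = 24*z^3 + 3*z^2 - 2*z + 2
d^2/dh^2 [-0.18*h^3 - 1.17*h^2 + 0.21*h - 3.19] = -1.08*h - 2.34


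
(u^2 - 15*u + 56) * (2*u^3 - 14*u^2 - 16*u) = 2*u^5 - 44*u^4 + 306*u^3 - 544*u^2 - 896*u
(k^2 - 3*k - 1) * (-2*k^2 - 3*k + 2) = -2*k^4 + 3*k^3 + 13*k^2 - 3*k - 2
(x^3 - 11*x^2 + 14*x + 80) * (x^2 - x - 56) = x^5 - 12*x^4 - 31*x^3 + 682*x^2 - 864*x - 4480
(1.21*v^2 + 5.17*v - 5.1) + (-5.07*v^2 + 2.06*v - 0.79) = -3.86*v^2 + 7.23*v - 5.89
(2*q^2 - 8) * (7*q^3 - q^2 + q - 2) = 14*q^5 - 2*q^4 - 54*q^3 + 4*q^2 - 8*q + 16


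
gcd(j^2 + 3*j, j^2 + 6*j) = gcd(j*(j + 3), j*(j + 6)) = j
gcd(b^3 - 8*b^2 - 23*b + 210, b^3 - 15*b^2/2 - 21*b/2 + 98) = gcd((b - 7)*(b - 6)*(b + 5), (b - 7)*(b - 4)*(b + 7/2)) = b - 7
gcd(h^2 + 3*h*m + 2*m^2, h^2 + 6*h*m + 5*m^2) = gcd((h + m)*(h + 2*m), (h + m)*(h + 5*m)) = h + m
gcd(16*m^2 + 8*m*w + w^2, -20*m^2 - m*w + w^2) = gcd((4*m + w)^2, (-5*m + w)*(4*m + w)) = 4*m + w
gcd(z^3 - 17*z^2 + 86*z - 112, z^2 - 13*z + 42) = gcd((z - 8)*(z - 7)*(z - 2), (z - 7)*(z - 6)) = z - 7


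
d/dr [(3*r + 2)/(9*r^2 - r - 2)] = (27*r^2 - 3*r - (3*r + 2)*(18*r - 1) - 6)/(-9*r^2 + r + 2)^2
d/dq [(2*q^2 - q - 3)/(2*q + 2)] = 1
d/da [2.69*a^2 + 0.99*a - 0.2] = 5.38*a + 0.99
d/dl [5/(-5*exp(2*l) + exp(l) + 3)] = (50*exp(l) - 5)*exp(l)/(-5*exp(2*l) + exp(l) + 3)^2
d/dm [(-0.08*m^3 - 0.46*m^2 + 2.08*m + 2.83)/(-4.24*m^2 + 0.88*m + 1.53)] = (0.3392*m^4 - 0.1408*m^3 + 8.0472*m^2 + 22.5908*m + 0.692)/(17.9776*m^4 - 7.4624*m^3 - 12.2*m^2 + 2.6928*m + 2.3409)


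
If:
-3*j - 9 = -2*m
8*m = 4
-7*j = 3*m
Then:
No Solution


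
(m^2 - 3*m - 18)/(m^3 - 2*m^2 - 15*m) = (m - 6)/(m*(m - 5))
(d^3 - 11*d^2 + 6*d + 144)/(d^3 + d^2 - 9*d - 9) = (d^2 - 14*d + 48)/(d^2 - 2*d - 3)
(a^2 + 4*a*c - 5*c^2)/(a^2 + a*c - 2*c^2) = (a + 5*c)/(a + 2*c)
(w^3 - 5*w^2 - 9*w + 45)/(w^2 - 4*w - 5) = (w^2 - 9)/(w + 1)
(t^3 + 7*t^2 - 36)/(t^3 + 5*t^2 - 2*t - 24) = (t + 6)/(t + 4)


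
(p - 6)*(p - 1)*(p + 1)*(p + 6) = p^4 - 37*p^2 + 36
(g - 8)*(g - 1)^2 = g^3 - 10*g^2 + 17*g - 8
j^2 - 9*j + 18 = (j - 6)*(j - 3)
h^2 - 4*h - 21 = (h - 7)*(h + 3)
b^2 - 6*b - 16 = (b - 8)*(b + 2)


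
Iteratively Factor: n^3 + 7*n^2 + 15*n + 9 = (n + 1)*(n^2 + 6*n + 9) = (n + 1)*(n + 3)*(n + 3)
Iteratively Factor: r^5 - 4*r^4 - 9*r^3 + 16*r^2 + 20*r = (r - 2)*(r^4 - 2*r^3 - 13*r^2 - 10*r) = (r - 2)*(r + 1)*(r^3 - 3*r^2 - 10*r) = (r - 5)*(r - 2)*(r + 1)*(r^2 + 2*r) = r*(r - 5)*(r - 2)*(r + 1)*(r + 2)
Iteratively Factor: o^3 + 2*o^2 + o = (o + 1)*(o^2 + o) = o*(o + 1)*(o + 1)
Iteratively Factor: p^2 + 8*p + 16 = (p + 4)*(p + 4)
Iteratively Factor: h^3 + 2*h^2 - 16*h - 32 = (h + 2)*(h^2 - 16) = (h - 4)*(h + 2)*(h + 4)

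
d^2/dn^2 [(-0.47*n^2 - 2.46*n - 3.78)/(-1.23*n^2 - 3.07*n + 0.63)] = (-8.88178419700125e-16*n^4 + 3.893934*n^3 + 36.49779*n^2 + 97.079472*n + 86.999346)/(1.860867*n^6 + 13.933809*n^5 + 31.9185*n^4 + 14.660785*n^3 - 16.3485*n^2 + 3.655449*n - 0.250047)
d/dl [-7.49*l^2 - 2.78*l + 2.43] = -14.98*l - 2.78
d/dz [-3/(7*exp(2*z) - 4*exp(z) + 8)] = (42*exp(z) - 12)*exp(z)/(7*exp(2*z) - 4*exp(z) + 8)^2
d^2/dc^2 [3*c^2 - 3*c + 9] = 6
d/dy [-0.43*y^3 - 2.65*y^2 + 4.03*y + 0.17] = -1.29*y^2 - 5.3*y + 4.03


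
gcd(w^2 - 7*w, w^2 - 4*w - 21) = w - 7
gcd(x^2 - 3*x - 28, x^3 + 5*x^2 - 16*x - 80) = x + 4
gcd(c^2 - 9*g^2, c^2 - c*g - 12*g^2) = c + 3*g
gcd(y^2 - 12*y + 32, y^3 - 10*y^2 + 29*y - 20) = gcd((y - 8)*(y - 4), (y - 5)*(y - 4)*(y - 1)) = y - 4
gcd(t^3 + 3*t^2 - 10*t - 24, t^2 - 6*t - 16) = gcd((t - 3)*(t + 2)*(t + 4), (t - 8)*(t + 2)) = t + 2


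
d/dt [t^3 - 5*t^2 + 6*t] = 3*t^2 - 10*t + 6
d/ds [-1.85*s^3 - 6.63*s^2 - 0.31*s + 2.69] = -5.55*s^2 - 13.26*s - 0.31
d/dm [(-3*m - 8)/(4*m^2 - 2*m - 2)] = (6*m^2 + 32*m - 5)/(2*(4*m^4 - 4*m^3 - 3*m^2 + 2*m + 1))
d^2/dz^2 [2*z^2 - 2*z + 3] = 4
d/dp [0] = 0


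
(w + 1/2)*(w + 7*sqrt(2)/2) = w^2 + w/2 + 7*sqrt(2)*w/2 + 7*sqrt(2)/4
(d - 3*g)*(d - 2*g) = d^2 - 5*d*g + 6*g^2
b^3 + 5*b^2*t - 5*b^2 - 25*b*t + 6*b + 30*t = (b - 3)*(b - 2)*(b + 5*t)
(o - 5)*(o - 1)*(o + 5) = o^3 - o^2 - 25*o + 25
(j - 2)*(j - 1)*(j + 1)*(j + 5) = j^4 + 3*j^3 - 11*j^2 - 3*j + 10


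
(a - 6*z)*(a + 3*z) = a^2 - 3*a*z - 18*z^2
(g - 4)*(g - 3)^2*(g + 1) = g^4 - 9*g^3 + 23*g^2 - 3*g - 36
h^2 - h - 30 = (h - 6)*(h + 5)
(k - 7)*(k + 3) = k^2 - 4*k - 21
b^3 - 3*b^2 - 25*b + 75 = (b - 5)*(b - 3)*(b + 5)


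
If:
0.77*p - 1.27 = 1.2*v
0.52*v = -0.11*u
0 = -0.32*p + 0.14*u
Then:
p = 0.94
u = 2.15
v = -0.45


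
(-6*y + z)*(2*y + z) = -12*y^2 - 4*y*z + z^2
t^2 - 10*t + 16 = (t - 8)*(t - 2)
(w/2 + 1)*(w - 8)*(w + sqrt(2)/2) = w^3/2 - 3*w^2 + sqrt(2)*w^2/4 - 8*w - 3*sqrt(2)*w/2 - 4*sqrt(2)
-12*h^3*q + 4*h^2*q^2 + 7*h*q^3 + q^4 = q*(-h + q)*(2*h + q)*(6*h + q)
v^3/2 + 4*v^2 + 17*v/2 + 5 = (v/2 + 1)*(v + 1)*(v + 5)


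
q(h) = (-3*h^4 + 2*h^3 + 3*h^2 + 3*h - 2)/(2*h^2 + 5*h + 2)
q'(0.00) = 4.00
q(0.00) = -1.00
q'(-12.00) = 40.56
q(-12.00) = -283.78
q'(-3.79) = 9.98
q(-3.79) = -59.27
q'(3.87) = -7.38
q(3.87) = -9.79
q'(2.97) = -4.88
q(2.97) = -4.28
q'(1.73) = -1.66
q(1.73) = -0.26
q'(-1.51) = -72.98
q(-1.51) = 22.40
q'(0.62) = 0.82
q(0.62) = 0.18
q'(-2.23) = -366.28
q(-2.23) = -113.27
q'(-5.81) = 20.84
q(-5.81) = -92.16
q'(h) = (-4*h - 5)*(-3*h^4 + 2*h^3 + 3*h^2 + 3*h - 2)/(2*h^2 + 5*h + 2)^2 + (-12*h^3 + 6*h^2 + 6*h + 3)/(2*h^2 + 5*h + 2) = (-12*h^5 - 41*h^4 - 4*h^3 + 21*h^2 + 20*h + 16)/(4*h^4 + 20*h^3 + 33*h^2 + 20*h + 4)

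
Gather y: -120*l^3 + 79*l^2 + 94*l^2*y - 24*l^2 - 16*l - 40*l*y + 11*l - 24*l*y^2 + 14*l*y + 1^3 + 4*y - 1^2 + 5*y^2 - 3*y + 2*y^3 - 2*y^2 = -120*l^3 + 55*l^2 - 5*l + 2*y^3 + y^2*(3 - 24*l) + y*(94*l^2 - 26*l + 1)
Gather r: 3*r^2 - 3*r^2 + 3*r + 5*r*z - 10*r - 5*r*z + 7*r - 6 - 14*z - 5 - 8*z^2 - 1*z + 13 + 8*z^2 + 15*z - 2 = 0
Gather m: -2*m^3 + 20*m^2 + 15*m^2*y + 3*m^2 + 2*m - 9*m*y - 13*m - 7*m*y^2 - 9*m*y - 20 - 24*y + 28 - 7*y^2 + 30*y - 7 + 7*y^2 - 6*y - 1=-2*m^3 + m^2*(15*y + 23) + m*(-7*y^2 - 18*y - 11)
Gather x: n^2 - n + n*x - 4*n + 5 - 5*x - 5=n^2 - 5*n + x*(n - 5)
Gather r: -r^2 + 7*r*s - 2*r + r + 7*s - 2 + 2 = -r^2 + r*(7*s - 1) + 7*s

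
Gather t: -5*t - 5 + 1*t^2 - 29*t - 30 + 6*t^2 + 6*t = 7*t^2 - 28*t - 35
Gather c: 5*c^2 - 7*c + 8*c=5*c^2 + c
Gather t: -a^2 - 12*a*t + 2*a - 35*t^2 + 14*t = -a^2 + 2*a - 35*t^2 + t*(14 - 12*a)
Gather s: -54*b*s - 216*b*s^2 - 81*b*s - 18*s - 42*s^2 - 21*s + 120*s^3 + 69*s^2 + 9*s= 120*s^3 + s^2*(27 - 216*b) + s*(-135*b - 30)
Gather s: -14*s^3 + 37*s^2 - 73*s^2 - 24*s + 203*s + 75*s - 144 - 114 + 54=-14*s^3 - 36*s^2 + 254*s - 204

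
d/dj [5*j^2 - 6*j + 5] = 10*j - 6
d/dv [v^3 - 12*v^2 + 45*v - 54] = 3*v^2 - 24*v + 45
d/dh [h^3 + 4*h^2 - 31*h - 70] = 3*h^2 + 8*h - 31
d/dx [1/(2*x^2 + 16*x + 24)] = (-x - 4)/(x^2 + 8*x + 12)^2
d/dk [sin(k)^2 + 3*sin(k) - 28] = (2*sin(k) + 3)*cos(k)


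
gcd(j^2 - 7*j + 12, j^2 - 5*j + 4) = j - 4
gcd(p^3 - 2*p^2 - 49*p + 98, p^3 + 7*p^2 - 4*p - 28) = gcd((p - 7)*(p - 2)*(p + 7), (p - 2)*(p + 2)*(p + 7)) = p^2 + 5*p - 14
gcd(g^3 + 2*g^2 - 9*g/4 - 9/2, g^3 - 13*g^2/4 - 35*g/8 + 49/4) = g + 2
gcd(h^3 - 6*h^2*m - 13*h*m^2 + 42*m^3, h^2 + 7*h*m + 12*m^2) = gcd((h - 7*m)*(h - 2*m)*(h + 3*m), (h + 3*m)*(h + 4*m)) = h + 3*m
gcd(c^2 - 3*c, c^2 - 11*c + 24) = c - 3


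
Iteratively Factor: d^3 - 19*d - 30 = (d + 2)*(d^2 - 2*d - 15) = (d - 5)*(d + 2)*(d + 3)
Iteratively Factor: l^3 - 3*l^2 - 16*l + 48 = (l + 4)*(l^2 - 7*l + 12) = (l - 3)*(l + 4)*(l - 4)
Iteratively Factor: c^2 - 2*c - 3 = (c + 1)*(c - 3)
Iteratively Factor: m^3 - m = (m + 1)*(m^2 - m) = (m - 1)*(m + 1)*(m)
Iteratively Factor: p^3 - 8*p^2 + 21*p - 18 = (p - 2)*(p^2 - 6*p + 9) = (p - 3)*(p - 2)*(p - 3)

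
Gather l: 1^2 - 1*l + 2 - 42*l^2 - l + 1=-42*l^2 - 2*l + 4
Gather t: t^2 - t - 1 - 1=t^2 - t - 2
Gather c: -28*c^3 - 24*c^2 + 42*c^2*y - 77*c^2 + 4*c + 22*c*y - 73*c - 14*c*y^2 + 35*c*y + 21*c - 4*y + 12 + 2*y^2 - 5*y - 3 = -28*c^3 + c^2*(42*y - 101) + c*(-14*y^2 + 57*y - 48) + 2*y^2 - 9*y + 9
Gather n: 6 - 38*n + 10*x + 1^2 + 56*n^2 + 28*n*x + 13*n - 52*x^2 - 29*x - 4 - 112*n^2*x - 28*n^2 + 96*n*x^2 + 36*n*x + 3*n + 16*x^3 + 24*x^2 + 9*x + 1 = n^2*(28 - 112*x) + n*(96*x^2 + 64*x - 22) + 16*x^3 - 28*x^2 - 10*x + 4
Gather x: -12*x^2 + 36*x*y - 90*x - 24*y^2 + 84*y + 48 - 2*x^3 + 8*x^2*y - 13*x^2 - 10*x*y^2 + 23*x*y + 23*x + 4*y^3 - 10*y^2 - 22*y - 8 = -2*x^3 + x^2*(8*y - 25) + x*(-10*y^2 + 59*y - 67) + 4*y^3 - 34*y^2 + 62*y + 40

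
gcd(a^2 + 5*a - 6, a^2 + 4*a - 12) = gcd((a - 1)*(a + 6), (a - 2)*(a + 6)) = a + 6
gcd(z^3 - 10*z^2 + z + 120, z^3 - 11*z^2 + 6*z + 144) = z^2 - 5*z - 24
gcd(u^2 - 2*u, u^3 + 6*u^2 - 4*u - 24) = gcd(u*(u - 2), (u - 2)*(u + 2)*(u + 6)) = u - 2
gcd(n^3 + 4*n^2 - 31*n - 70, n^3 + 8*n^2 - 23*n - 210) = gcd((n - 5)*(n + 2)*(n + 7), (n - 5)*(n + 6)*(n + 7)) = n^2 + 2*n - 35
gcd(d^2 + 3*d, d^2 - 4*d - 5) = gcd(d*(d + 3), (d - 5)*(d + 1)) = 1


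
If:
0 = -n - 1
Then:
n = -1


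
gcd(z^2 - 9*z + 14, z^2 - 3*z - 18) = 1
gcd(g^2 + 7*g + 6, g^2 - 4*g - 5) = g + 1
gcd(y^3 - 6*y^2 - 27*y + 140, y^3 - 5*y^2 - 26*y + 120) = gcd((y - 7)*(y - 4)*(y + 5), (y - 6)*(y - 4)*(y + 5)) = y^2 + y - 20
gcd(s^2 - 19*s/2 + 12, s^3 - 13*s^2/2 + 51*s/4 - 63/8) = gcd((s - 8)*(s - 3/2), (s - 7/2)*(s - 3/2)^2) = s - 3/2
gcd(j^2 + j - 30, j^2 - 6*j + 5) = j - 5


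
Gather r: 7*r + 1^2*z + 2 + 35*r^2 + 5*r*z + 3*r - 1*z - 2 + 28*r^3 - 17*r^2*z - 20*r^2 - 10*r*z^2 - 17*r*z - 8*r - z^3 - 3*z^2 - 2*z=28*r^3 + r^2*(15 - 17*z) + r*(-10*z^2 - 12*z + 2) - z^3 - 3*z^2 - 2*z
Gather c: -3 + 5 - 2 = 0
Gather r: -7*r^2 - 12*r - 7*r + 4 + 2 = -7*r^2 - 19*r + 6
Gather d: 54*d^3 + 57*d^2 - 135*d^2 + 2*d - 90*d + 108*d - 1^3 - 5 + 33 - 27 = 54*d^3 - 78*d^2 + 20*d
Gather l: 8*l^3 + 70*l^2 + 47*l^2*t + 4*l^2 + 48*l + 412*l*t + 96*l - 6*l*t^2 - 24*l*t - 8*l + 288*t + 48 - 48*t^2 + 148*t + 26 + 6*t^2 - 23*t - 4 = 8*l^3 + l^2*(47*t + 74) + l*(-6*t^2 + 388*t + 136) - 42*t^2 + 413*t + 70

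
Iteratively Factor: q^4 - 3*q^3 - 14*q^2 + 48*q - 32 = (q + 4)*(q^3 - 7*q^2 + 14*q - 8) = (q - 2)*(q + 4)*(q^2 - 5*q + 4) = (q - 2)*(q - 1)*(q + 4)*(q - 4)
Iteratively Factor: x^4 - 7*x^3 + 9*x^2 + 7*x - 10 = (x + 1)*(x^3 - 8*x^2 + 17*x - 10) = (x - 1)*(x + 1)*(x^2 - 7*x + 10) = (x - 5)*(x - 1)*(x + 1)*(x - 2)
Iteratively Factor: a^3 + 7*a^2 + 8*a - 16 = (a + 4)*(a^2 + 3*a - 4) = (a + 4)^2*(a - 1)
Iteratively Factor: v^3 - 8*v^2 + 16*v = (v - 4)*(v^2 - 4*v) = (v - 4)^2*(v)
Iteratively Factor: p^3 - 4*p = (p + 2)*(p^2 - 2*p) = p*(p + 2)*(p - 2)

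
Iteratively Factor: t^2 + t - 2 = (t + 2)*(t - 1)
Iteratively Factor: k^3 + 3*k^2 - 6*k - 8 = (k + 1)*(k^2 + 2*k - 8) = (k + 1)*(k + 4)*(k - 2)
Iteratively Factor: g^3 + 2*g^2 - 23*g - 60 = (g - 5)*(g^2 + 7*g + 12) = (g - 5)*(g + 3)*(g + 4)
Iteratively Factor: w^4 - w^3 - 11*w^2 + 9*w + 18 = (w - 3)*(w^3 + 2*w^2 - 5*w - 6) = (w - 3)*(w + 1)*(w^2 + w - 6) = (w - 3)*(w + 1)*(w + 3)*(w - 2)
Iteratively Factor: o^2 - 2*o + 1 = (o - 1)*(o - 1)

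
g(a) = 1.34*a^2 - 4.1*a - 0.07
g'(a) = 2.68*a - 4.1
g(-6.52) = 83.63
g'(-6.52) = -21.57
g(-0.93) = 4.90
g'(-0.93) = -6.59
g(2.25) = -2.51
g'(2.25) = 1.93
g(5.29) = 15.74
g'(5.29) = 10.08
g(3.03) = -0.19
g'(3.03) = 4.02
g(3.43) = 1.63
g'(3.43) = 5.09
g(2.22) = -2.57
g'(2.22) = 1.85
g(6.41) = 28.71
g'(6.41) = 13.08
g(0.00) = -0.07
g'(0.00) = -4.10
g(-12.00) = 242.09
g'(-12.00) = -36.26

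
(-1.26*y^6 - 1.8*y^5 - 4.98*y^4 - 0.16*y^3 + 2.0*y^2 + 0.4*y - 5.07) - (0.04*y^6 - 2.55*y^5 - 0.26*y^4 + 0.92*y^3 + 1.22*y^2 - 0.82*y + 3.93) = -1.3*y^6 + 0.75*y^5 - 4.72*y^4 - 1.08*y^3 + 0.78*y^2 + 1.22*y - 9.0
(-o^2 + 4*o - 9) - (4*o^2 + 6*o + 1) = -5*o^2 - 2*o - 10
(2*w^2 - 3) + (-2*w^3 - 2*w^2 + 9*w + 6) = -2*w^3 + 9*w + 3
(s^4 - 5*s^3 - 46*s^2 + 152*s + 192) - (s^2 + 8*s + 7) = s^4 - 5*s^3 - 47*s^2 + 144*s + 185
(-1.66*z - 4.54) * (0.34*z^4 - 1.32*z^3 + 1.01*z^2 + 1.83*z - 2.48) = -0.5644*z^5 + 0.6476*z^4 + 4.3162*z^3 - 7.6232*z^2 - 4.1914*z + 11.2592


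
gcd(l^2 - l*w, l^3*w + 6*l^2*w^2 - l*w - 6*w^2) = 1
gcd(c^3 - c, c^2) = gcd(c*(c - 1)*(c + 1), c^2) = c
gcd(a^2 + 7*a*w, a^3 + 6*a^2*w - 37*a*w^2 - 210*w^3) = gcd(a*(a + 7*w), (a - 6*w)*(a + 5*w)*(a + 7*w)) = a + 7*w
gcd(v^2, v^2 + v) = v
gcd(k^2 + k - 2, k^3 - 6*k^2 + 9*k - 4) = k - 1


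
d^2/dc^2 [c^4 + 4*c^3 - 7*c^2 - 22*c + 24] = 12*c^2 + 24*c - 14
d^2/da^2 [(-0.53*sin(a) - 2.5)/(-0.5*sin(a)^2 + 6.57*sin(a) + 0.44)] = (-0.1325*sin(a)^5 - 4.24105*sin(a)^4 + 24.2029*sin(a)^3 - 104.830126*sin(a)^2 - 41.451008*sin(a) + 213.860252)/(0.125*sin(a)^6 - 4.9275*sin(a)^5 + 64.41735*sin(a)^4 - 274.920993*sin(a)^3 - 56.687268*sin(a)^2 - 3.815856*sin(a) - 0.085184)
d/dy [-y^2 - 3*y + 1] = -2*y - 3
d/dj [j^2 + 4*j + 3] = 2*j + 4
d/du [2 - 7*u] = -7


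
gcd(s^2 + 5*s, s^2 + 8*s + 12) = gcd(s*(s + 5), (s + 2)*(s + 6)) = 1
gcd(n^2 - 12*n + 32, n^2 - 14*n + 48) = n - 8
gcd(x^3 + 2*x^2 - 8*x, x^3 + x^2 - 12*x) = x^2 + 4*x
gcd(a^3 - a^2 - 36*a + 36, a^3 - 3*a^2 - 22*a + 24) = a^2 - 7*a + 6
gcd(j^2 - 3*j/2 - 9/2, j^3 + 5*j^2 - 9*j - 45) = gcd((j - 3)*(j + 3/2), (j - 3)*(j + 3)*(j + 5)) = j - 3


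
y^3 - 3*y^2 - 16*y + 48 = (y - 4)*(y - 3)*(y + 4)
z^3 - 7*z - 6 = (z - 3)*(z + 1)*(z + 2)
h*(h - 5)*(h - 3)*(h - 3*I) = h^4 - 8*h^3 - 3*I*h^3 + 15*h^2 + 24*I*h^2 - 45*I*h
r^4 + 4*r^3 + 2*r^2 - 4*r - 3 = (r - 1)*(r + 1)^2*(r + 3)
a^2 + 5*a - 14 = (a - 2)*(a + 7)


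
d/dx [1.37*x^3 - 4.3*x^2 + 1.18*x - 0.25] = 4.11*x^2 - 8.6*x + 1.18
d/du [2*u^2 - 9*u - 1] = 4*u - 9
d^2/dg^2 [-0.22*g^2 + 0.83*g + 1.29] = -0.440000000000000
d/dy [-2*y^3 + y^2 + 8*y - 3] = -6*y^2 + 2*y + 8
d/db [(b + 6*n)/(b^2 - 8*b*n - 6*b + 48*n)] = (b^2 - 8*b*n - 6*b + 48*n + 2*(b + 6*n)*(-b + 4*n + 3))/(b^2 - 8*b*n - 6*b + 48*n)^2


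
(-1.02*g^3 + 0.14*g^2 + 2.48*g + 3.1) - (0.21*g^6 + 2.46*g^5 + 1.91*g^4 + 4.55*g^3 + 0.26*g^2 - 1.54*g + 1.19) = -0.21*g^6 - 2.46*g^5 - 1.91*g^4 - 5.57*g^3 - 0.12*g^2 + 4.02*g + 1.91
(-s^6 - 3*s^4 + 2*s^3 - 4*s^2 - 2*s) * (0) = 0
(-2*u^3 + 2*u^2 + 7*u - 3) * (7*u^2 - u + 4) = -14*u^5 + 16*u^4 + 39*u^3 - 20*u^2 + 31*u - 12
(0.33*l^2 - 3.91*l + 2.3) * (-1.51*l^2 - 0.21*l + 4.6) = -0.4983*l^4 + 5.8348*l^3 - 1.1339*l^2 - 18.469*l + 10.58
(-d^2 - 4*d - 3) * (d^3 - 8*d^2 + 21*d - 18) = -d^5 + 4*d^4 + 8*d^3 - 42*d^2 + 9*d + 54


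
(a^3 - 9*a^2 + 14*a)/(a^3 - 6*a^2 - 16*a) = (-a^2 + 9*a - 14)/(-a^2 + 6*a + 16)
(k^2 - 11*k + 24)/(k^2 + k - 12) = (k - 8)/(k + 4)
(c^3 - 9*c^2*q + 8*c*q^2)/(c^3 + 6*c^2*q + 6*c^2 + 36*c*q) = (c^2 - 9*c*q + 8*q^2)/(c^2 + 6*c*q + 6*c + 36*q)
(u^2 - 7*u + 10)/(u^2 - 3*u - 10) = (u - 2)/(u + 2)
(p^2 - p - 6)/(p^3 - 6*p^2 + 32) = (p - 3)/(p^2 - 8*p + 16)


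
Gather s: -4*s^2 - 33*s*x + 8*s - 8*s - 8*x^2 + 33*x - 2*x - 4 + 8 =-4*s^2 - 33*s*x - 8*x^2 + 31*x + 4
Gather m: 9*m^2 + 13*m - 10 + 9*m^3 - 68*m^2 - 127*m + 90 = 9*m^3 - 59*m^2 - 114*m + 80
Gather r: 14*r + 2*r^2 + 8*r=2*r^2 + 22*r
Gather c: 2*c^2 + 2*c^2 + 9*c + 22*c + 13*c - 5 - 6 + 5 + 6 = 4*c^2 + 44*c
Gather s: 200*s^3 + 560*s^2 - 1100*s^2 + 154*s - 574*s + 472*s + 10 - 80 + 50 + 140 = 200*s^3 - 540*s^2 + 52*s + 120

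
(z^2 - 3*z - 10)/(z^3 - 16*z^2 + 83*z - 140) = (z + 2)/(z^2 - 11*z + 28)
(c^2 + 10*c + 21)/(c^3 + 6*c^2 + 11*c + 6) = (c + 7)/(c^2 + 3*c + 2)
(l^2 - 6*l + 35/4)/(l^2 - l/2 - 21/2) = (l - 5/2)/(l + 3)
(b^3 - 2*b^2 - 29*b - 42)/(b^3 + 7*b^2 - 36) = (b^2 - 5*b - 14)/(b^2 + 4*b - 12)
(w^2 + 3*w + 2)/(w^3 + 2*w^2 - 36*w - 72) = (w + 1)/(w^2 - 36)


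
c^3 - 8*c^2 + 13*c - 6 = (c - 6)*(c - 1)^2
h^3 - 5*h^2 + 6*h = h*(h - 3)*(h - 2)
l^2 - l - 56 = (l - 8)*(l + 7)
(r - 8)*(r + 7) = r^2 - r - 56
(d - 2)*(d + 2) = d^2 - 4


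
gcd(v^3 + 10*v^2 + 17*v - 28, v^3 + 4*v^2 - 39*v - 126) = v + 7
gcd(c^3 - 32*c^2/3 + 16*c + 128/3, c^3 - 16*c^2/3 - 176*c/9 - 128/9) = c^2 - 20*c/3 - 32/3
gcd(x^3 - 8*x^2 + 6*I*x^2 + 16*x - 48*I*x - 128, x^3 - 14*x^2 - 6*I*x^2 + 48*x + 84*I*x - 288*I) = x - 8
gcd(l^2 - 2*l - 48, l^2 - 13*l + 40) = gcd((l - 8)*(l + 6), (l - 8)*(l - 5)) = l - 8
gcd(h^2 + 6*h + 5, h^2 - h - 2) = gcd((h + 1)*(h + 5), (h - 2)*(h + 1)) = h + 1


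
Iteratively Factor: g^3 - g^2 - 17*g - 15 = (g - 5)*(g^2 + 4*g + 3) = (g - 5)*(g + 1)*(g + 3)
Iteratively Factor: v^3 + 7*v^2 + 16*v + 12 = (v + 2)*(v^2 + 5*v + 6) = (v + 2)*(v + 3)*(v + 2)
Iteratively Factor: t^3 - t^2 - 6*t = (t + 2)*(t^2 - 3*t) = t*(t + 2)*(t - 3)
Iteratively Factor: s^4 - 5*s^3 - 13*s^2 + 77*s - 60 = (s + 4)*(s^3 - 9*s^2 + 23*s - 15) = (s - 5)*(s + 4)*(s^2 - 4*s + 3) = (s - 5)*(s - 3)*(s + 4)*(s - 1)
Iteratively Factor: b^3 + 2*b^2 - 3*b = (b)*(b^2 + 2*b - 3) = b*(b - 1)*(b + 3)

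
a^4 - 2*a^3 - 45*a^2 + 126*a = a*(a - 6)*(a - 3)*(a + 7)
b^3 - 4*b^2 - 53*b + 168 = (b - 8)*(b - 3)*(b + 7)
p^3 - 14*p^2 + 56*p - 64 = (p - 8)*(p - 4)*(p - 2)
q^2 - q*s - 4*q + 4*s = (q - 4)*(q - s)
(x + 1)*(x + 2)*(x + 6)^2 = x^4 + 15*x^3 + 74*x^2 + 132*x + 72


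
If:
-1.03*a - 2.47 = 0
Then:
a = -2.40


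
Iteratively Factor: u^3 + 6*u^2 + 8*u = (u + 2)*(u^2 + 4*u) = u*(u + 2)*(u + 4)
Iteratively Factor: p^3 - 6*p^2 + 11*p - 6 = (p - 3)*(p^2 - 3*p + 2) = (p - 3)*(p - 2)*(p - 1)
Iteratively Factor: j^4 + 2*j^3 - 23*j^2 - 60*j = (j + 3)*(j^3 - j^2 - 20*j) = (j - 5)*(j + 3)*(j^2 + 4*j) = (j - 5)*(j + 3)*(j + 4)*(j)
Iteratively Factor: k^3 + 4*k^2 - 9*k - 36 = (k + 4)*(k^2 - 9) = (k - 3)*(k + 4)*(k + 3)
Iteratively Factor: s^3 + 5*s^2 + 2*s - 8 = (s - 1)*(s^2 + 6*s + 8) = (s - 1)*(s + 2)*(s + 4)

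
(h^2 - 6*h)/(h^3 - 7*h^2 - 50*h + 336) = h/(h^2 - h - 56)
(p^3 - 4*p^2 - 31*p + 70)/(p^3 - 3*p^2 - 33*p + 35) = (p - 2)/(p - 1)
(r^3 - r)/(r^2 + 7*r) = (r^2 - 1)/(r + 7)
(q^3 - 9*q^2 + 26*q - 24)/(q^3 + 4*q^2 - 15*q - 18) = (q^2 - 6*q + 8)/(q^2 + 7*q + 6)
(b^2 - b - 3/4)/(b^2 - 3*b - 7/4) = (2*b - 3)/(2*b - 7)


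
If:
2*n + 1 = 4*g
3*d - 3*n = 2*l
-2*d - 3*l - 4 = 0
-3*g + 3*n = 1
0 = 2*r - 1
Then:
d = 5/26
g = 5/6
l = -19/13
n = 7/6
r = 1/2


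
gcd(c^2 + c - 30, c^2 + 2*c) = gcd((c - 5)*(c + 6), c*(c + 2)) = 1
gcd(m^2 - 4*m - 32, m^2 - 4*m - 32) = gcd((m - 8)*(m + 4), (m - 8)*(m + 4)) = m^2 - 4*m - 32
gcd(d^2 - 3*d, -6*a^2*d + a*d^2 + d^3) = d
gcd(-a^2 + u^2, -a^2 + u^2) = -a^2 + u^2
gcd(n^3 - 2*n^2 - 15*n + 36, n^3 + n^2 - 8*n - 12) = n - 3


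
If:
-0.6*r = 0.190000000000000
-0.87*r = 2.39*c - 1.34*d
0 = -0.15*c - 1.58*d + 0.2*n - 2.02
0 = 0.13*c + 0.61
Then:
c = -4.69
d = -8.57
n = -61.16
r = -0.32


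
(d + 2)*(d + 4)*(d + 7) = d^3 + 13*d^2 + 50*d + 56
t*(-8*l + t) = -8*l*t + t^2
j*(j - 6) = j^2 - 6*j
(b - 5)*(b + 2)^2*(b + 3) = b^4 + 2*b^3 - 19*b^2 - 68*b - 60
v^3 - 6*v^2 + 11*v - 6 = (v - 3)*(v - 2)*(v - 1)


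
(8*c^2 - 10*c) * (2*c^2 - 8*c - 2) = 16*c^4 - 84*c^3 + 64*c^2 + 20*c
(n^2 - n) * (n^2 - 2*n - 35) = n^4 - 3*n^3 - 33*n^2 + 35*n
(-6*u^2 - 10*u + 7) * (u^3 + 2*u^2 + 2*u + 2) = -6*u^5 - 22*u^4 - 25*u^3 - 18*u^2 - 6*u + 14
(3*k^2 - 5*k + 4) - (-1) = 3*k^2 - 5*k + 5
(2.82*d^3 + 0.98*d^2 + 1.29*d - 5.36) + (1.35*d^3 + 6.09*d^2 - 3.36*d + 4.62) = 4.17*d^3 + 7.07*d^2 - 2.07*d - 0.74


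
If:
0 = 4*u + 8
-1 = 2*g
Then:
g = -1/2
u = -2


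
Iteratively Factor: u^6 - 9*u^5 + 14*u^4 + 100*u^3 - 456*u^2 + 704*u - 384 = (u - 2)*(u^5 - 7*u^4 + 100*u^2 - 256*u + 192) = (u - 2)*(u + 4)*(u^4 - 11*u^3 + 44*u^2 - 76*u + 48) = (u - 2)^2*(u + 4)*(u^3 - 9*u^2 + 26*u - 24) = (u - 4)*(u - 2)^2*(u + 4)*(u^2 - 5*u + 6) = (u - 4)*(u - 2)^3*(u + 4)*(u - 3)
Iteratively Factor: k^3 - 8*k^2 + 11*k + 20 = (k - 4)*(k^2 - 4*k - 5) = (k - 5)*(k - 4)*(k + 1)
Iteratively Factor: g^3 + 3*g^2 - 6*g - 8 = (g + 1)*(g^2 + 2*g - 8) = (g - 2)*(g + 1)*(g + 4)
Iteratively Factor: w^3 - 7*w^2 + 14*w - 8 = (w - 4)*(w^2 - 3*w + 2) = (w - 4)*(w - 1)*(w - 2)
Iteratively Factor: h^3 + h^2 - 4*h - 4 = (h + 2)*(h^2 - h - 2) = (h + 1)*(h + 2)*(h - 2)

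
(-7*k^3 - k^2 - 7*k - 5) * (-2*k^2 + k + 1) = 14*k^5 - 5*k^4 + 6*k^3 + 2*k^2 - 12*k - 5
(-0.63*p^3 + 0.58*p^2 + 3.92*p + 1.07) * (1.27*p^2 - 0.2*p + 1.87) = -0.8001*p^5 + 0.8626*p^4 + 3.6843*p^3 + 1.6595*p^2 + 7.1164*p + 2.0009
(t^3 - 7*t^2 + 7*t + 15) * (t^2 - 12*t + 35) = t^5 - 19*t^4 + 126*t^3 - 314*t^2 + 65*t + 525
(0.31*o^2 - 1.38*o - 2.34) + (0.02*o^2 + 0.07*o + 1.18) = 0.33*o^2 - 1.31*o - 1.16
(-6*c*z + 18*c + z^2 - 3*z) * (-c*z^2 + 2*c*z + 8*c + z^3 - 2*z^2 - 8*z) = 6*c^2*z^3 - 30*c^2*z^2 - 12*c^2*z + 144*c^2 - 7*c*z^4 + 35*c*z^3 + 14*c*z^2 - 168*c*z + z^5 - 5*z^4 - 2*z^3 + 24*z^2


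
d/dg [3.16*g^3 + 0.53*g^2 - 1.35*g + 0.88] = 9.48*g^2 + 1.06*g - 1.35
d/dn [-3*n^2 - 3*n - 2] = -6*n - 3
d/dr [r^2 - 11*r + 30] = 2*r - 11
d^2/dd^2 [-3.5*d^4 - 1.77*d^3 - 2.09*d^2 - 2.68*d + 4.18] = -42.0*d^2 - 10.62*d - 4.18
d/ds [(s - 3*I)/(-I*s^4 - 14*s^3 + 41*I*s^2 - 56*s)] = (-3*I*s^4 - 40*s^3 + 167*I*s^2 + 246*s + 168*I)/(s^2*(s^6 - 28*I*s^5 - 278*s^4 + 1036*I*s^3 + 113*s^2 + 4592*I*s - 3136))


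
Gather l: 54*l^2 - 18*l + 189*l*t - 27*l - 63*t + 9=54*l^2 + l*(189*t - 45) - 63*t + 9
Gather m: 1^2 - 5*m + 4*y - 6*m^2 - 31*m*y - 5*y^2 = -6*m^2 + m*(-31*y - 5) - 5*y^2 + 4*y + 1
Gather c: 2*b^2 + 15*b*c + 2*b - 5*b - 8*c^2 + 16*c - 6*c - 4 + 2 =2*b^2 - 3*b - 8*c^2 + c*(15*b + 10) - 2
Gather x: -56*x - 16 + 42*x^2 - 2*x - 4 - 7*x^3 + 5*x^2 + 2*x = -7*x^3 + 47*x^2 - 56*x - 20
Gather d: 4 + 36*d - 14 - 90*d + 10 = -54*d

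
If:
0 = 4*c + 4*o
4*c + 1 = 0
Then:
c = -1/4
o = 1/4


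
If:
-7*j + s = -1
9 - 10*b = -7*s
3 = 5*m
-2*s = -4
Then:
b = 23/10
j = 3/7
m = 3/5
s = 2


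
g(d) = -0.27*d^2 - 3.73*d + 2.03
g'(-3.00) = -2.11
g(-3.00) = 10.79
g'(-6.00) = -0.49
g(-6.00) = 14.69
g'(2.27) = -4.96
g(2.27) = -7.83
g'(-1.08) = -3.15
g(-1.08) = 5.74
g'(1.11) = -4.33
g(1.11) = -2.44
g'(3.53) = -5.64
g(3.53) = -14.50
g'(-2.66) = -2.29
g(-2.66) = 10.04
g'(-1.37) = -2.99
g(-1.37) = 6.63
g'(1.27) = -4.42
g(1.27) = -3.14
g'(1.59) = -4.59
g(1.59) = -4.58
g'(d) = -0.54*d - 3.73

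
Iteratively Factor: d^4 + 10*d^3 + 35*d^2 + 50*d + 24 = (d + 3)*(d^3 + 7*d^2 + 14*d + 8) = (d + 1)*(d + 3)*(d^2 + 6*d + 8) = (d + 1)*(d + 3)*(d + 4)*(d + 2)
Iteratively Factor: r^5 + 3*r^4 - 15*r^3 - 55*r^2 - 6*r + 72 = (r + 2)*(r^4 + r^3 - 17*r^2 - 21*r + 36) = (r - 1)*(r + 2)*(r^3 + 2*r^2 - 15*r - 36) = (r - 1)*(r + 2)*(r + 3)*(r^2 - r - 12) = (r - 4)*(r - 1)*(r + 2)*(r + 3)*(r + 3)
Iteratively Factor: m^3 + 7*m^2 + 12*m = (m + 3)*(m^2 + 4*m) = (m + 3)*(m + 4)*(m)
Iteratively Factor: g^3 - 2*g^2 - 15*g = (g)*(g^2 - 2*g - 15) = g*(g - 5)*(g + 3)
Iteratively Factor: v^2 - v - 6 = (v + 2)*(v - 3)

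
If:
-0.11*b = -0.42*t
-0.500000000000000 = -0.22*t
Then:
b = 8.68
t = 2.27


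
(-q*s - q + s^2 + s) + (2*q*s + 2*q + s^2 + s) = q*s + q + 2*s^2 + 2*s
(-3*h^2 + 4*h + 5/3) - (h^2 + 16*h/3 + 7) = -4*h^2 - 4*h/3 - 16/3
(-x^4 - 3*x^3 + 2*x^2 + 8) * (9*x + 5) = -9*x^5 - 32*x^4 + 3*x^3 + 10*x^2 + 72*x + 40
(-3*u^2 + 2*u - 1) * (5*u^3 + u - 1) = -15*u^5 + 10*u^4 - 8*u^3 + 5*u^2 - 3*u + 1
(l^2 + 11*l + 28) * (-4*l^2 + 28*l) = -4*l^4 - 16*l^3 + 196*l^2 + 784*l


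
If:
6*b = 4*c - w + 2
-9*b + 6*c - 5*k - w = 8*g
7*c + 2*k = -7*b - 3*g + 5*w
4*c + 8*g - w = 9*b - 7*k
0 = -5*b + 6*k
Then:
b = 564/151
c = 1524/151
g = -162/151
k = 470/151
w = 3014/151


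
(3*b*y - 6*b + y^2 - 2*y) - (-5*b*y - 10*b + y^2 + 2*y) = 8*b*y + 4*b - 4*y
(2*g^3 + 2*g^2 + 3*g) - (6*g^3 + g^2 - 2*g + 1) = -4*g^3 + g^2 + 5*g - 1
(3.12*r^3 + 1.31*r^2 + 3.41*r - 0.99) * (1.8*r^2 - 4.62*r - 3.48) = 5.616*r^5 - 12.0564*r^4 - 10.7718*r^3 - 22.095*r^2 - 7.293*r + 3.4452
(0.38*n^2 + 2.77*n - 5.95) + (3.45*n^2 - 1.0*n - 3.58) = 3.83*n^2 + 1.77*n - 9.53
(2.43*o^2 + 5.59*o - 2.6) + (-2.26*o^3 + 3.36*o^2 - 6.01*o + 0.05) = -2.26*o^3 + 5.79*o^2 - 0.42*o - 2.55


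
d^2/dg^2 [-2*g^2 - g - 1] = -4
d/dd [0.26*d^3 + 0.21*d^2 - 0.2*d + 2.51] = 0.78*d^2 + 0.42*d - 0.2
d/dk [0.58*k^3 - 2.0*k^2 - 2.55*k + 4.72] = 1.74*k^2 - 4.0*k - 2.55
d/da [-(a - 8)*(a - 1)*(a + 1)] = -3*a^2 + 16*a + 1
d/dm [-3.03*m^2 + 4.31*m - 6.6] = 4.31 - 6.06*m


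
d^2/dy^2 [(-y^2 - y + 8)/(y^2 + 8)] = 2*(-y^3 + 48*y^2 + 24*y - 128)/(y^6 + 24*y^4 + 192*y^2 + 512)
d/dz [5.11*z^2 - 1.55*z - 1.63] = 10.22*z - 1.55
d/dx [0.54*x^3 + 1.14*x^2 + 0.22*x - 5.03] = 1.62*x^2 + 2.28*x + 0.22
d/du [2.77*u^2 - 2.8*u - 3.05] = 5.54*u - 2.8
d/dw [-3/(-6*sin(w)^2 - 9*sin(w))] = -(4*sin(w) + 3)*cos(w)/((2*sin(w) + 3)^2*sin(w)^2)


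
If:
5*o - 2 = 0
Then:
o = 2/5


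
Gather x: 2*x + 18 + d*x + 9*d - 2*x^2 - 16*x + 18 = 9*d - 2*x^2 + x*(d - 14) + 36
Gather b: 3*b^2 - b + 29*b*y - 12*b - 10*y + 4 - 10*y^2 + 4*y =3*b^2 + b*(29*y - 13) - 10*y^2 - 6*y + 4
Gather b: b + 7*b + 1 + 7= 8*b + 8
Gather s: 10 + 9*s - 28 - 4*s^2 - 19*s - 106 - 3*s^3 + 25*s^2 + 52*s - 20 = -3*s^3 + 21*s^2 + 42*s - 144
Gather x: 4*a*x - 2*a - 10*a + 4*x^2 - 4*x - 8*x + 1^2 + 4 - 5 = -12*a + 4*x^2 + x*(4*a - 12)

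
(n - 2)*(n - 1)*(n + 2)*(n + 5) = n^4 + 4*n^3 - 9*n^2 - 16*n + 20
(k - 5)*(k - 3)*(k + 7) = k^3 - k^2 - 41*k + 105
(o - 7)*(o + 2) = o^2 - 5*o - 14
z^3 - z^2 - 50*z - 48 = (z - 8)*(z + 1)*(z + 6)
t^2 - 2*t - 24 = (t - 6)*(t + 4)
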